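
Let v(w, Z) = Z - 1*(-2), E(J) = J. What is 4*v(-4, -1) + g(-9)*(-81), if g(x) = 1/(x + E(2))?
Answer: 109/7 ≈ 15.571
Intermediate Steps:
v(w, Z) = 2 + Z (v(w, Z) = Z + 2 = 2 + Z)
g(x) = 1/(2 + x) (g(x) = 1/(x + 2) = 1/(2 + x))
4*v(-4, -1) + g(-9)*(-81) = 4*(2 - 1) - 81/(2 - 9) = 4*1 - 81/(-7) = 4 - 1/7*(-81) = 4 + 81/7 = 109/7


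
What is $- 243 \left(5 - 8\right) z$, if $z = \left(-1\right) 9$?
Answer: $-6561$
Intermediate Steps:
$z = -9$
$- 243 \left(5 - 8\right) z = - 243 \left(5 - 8\right) \left(-9\right) = - 243 \left(\left(-3\right) \left(-9\right)\right) = \left(-243\right) 27 = -6561$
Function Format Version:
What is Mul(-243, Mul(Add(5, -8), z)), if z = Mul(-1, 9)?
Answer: -6561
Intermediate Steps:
z = -9
Mul(-243, Mul(Add(5, -8), z)) = Mul(-243, Mul(Add(5, -8), -9)) = Mul(-243, Mul(-3, -9)) = Mul(-243, 27) = -6561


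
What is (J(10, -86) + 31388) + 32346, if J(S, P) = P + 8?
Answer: 63656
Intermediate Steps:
J(S, P) = 8 + P
(J(10, -86) + 31388) + 32346 = ((8 - 86) + 31388) + 32346 = (-78 + 31388) + 32346 = 31310 + 32346 = 63656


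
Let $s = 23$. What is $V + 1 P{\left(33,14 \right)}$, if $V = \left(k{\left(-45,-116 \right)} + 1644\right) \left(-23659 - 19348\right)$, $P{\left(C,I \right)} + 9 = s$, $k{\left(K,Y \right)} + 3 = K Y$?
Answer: $-295071013$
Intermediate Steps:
$k{\left(K,Y \right)} = -3 + K Y$
$P{\left(C,I \right)} = 14$ ($P{\left(C,I \right)} = -9 + 23 = 14$)
$V = -295071027$ ($V = \left(\left(-3 - -5220\right) + 1644\right) \left(-23659 - 19348\right) = \left(\left(-3 + 5220\right) + 1644\right) \left(-43007\right) = \left(5217 + 1644\right) \left(-43007\right) = 6861 \left(-43007\right) = -295071027$)
$V + 1 P{\left(33,14 \right)} = -295071027 + 1 \cdot 14 = -295071027 + 14 = -295071013$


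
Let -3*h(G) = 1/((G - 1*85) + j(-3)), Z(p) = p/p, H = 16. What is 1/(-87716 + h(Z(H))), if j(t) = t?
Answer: -261/22893875 ≈ -1.1400e-5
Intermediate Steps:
Z(p) = 1
h(G) = -1/(3*(-88 + G)) (h(G) = -1/(3*((G - 1*85) - 3)) = -1/(3*((G - 85) - 3)) = -1/(3*((-85 + G) - 3)) = -1/(3*(-88 + G)))
1/(-87716 + h(Z(H))) = 1/(-87716 - 1/(-264 + 3*1)) = 1/(-87716 - 1/(-264 + 3)) = 1/(-87716 - 1/(-261)) = 1/(-87716 - 1*(-1/261)) = 1/(-87716 + 1/261) = 1/(-22893875/261) = -261/22893875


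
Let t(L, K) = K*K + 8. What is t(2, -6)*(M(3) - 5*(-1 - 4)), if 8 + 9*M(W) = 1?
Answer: 9592/9 ≈ 1065.8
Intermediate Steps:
M(W) = -7/9 (M(W) = -8/9 + (⅑)*1 = -8/9 + ⅑ = -7/9)
t(L, K) = 8 + K² (t(L, K) = K² + 8 = 8 + K²)
t(2, -6)*(M(3) - 5*(-1 - 4)) = (8 + (-6)²)*(-7/9 - 5*(-1 - 4)) = (8 + 36)*(-7/9 - 5*(-5)) = 44*(-7/9 + 25) = 44*(218/9) = 9592/9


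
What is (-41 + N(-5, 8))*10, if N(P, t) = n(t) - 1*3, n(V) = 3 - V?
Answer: -490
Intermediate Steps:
N(P, t) = -t (N(P, t) = (3 - t) - 1*3 = (3 - t) - 3 = -t)
(-41 + N(-5, 8))*10 = (-41 - 1*8)*10 = (-41 - 8)*10 = -49*10 = -490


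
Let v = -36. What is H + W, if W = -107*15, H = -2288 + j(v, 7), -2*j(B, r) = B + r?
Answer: -7757/2 ≈ -3878.5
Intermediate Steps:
j(B, r) = -B/2 - r/2 (j(B, r) = -(B + r)/2 = -B/2 - r/2)
H = -4547/2 (H = -2288 + (-1/2*(-36) - 1/2*7) = -2288 + (18 - 7/2) = -2288 + 29/2 = -4547/2 ≈ -2273.5)
W = -1605
H + W = -4547/2 - 1605 = -7757/2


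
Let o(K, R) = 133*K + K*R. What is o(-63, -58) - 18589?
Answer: -23314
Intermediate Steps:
o(-63, -58) - 18589 = -63*(133 - 58) - 18589 = -63*75 - 18589 = -4725 - 18589 = -23314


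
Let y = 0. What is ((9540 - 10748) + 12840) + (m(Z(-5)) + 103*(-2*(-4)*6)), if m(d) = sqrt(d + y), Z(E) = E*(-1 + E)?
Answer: 16576 + sqrt(30) ≈ 16581.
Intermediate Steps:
m(d) = sqrt(d) (m(d) = sqrt(d + 0) = sqrt(d))
((9540 - 10748) + 12840) + (m(Z(-5)) + 103*(-2*(-4)*6)) = ((9540 - 10748) + 12840) + (sqrt(-5*(-1 - 5)) + 103*(-2*(-4)*6)) = (-1208 + 12840) + (sqrt(-5*(-6)) + 103*(8*6)) = 11632 + (sqrt(30) + 103*48) = 11632 + (sqrt(30) + 4944) = 11632 + (4944 + sqrt(30)) = 16576 + sqrt(30)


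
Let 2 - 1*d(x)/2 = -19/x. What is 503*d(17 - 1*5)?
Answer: 21629/6 ≈ 3604.8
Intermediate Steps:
d(x) = 4 + 38/x (d(x) = 4 - (-38)/x = 4 + 38/x)
503*d(17 - 1*5) = 503*(4 + 38/(17 - 1*5)) = 503*(4 + 38/(17 - 5)) = 503*(4 + 38/12) = 503*(4 + 38*(1/12)) = 503*(4 + 19/6) = 503*(43/6) = 21629/6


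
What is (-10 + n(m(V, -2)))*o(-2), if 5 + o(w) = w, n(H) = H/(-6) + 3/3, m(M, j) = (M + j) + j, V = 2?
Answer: 182/3 ≈ 60.667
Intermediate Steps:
m(M, j) = M + 2*j
n(H) = 1 - H/6 (n(H) = H*(-⅙) + 3*(⅓) = -H/6 + 1 = 1 - H/6)
o(w) = -5 + w
(-10 + n(m(V, -2)))*o(-2) = (-10 + (1 - (2 + 2*(-2))/6))*(-5 - 2) = (-10 + (1 - (2 - 4)/6))*(-7) = (-10 + (1 - ⅙*(-2)))*(-7) = (-10 + (1 + ⅓))*(-7) = (-10 + 4/3)*(-7) = -26/3*(-7) = 182/3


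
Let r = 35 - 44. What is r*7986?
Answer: -71874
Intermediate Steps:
r = -9
r*7986 = -9*7986 = -71874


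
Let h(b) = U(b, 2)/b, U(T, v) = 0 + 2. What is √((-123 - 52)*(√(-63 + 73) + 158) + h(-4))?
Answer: √(-110602 - 700*√10)/2 ≈ 167.94*I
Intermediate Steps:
U(T, v) = 2
h(b) = 2/b
√((-123 - 52)*(√(-63 + 73) + 158) + h(-4)) = √((-123 - 52)*(√(-63 + 73) + 158) + 2/(-4)) = √(-175*(√10 + 158) + 2*(-¼)) = √(-175*(158 + √10) - ½) = √((-27650 - 175*√10) - ½) = √(-55301/2 - 175*√10)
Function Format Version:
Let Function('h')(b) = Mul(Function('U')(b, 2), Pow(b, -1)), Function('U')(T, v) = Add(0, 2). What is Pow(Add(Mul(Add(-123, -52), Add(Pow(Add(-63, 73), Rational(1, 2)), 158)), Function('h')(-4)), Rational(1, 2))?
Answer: Mul(Rational(1, 2), Pow(Add(-110602, Mul(-700, Pow(10, Rational(1, 2)))), Rational(1, 2))) ≈ Mul(167.94, I)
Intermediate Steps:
Function('U')(T, v) = 2
Function('h')(b) = Mul(2, Pow(b, -1))
Pow(Add(Mul(Add(-123, -52), Add(Pow(Add(-63, 73), Rational(1, 2)), 158)), Function('h')(-4)), Rational(1, 2)) = Pow(Add(Mul(Add(-123, -52), Add(Pow(Add(-63, 73), Rational(1, 2)), 158)), Mul(2, Pow(-4, -1))), Rational(1, 2)) = Pow(Add(Mul(-175, Add(Pow(10, Rational(1, 2)), 158)), Mul(2, Rational(-1, 4))), Rational(1, 2)) = Pow(Add(Mul(-175, Add(158, Pow(10, Rational(1, 2)))), Rational(-1, 2)), Rational(1, 2)) = Pow(Add(Add(-27650, Mul(-175, Pow(10, Rational(1, 2)))), Rational(-1, 2)), Rational(1, 2)) = Pow(Add(Rational(-55301, 2), Mul(-175, Pow(10, Rational(1, 2)))), Rational(1, 2))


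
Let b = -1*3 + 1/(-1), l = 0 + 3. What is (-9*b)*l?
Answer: 108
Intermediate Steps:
l = 3
b = -4 (b = -3 - 1 = -4)
(-9*b)*l = -9*(-4)*3 = 36*3 = 108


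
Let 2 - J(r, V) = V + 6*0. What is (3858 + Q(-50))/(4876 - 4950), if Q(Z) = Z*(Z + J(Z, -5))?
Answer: -3004/37 ≈ -81.189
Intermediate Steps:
J(r, V) = 2 - V (J(r, V) = 2 - (V + 6*0) = 2 - (V + 0) = 2 - V)
Q(Z) = Z*(7 + Z) (Q(Z) = Z*(Z + (2 - 1*(-5))) = Z*(Z + (2 + 5)) = Z*(Z + 7) = Z*(7 + Z))
(3858 + Q(-50))/(4876 - 4950) = (3858 - 50*(7 - 50))/(4876 - 4950) = (3858 - 50*(-43))/(-74) = (3858 + 2150)*(-1/74) = 6008*(-1/74) = -3004/37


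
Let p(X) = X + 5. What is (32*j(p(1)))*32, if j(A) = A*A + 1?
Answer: 37888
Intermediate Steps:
p(X) = 5 + X
j(A) = 1 + A² (j(A) = A² + 1 = 1 + A²)
(32*j(p(1)))*32 = (32*(1 + (5 + 1)²))*32 = (32*(1 + 6²))*32 = (32*(1 + 36))*32 = (32*37)*32 = 1184*32 = 37888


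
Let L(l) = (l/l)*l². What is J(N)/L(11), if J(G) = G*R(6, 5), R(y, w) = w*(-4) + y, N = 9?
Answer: -126/121 ≈ -1.0413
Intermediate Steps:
R(y, w) = y - 4*w (R(y, w) = -4*w + y = y - 4*w)
L(l) = l² (L(l) = 1*l² = l²)
J(G) = -14*G (J(G) = G*(6 - 4*5) = G*(6 - 20) = G*(-14) = -14*G)
J(N)/L(11) = (-14*9)/(11²) = -126/121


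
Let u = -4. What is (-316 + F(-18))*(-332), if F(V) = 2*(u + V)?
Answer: 119520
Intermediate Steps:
F(V) = -8 + 2*V (F(V) = 2*(-4 + V) = -8 + 2*V)
(-316 + F(-18))*(-332) = (-316 + (-8 + 2*(-18)))*(-332) = (-316 + (-8 - 36))*(-332) = (-316 - 44)*(-332) = -360*(-332) = 119520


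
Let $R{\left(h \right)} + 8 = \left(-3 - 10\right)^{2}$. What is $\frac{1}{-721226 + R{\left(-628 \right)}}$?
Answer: $- \frac{1}{721065} \approx -1.3868 \cdot 10^{-6}$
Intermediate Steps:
$R{\left(h \right)} = 161$ ($R{\left(h \right)} = -8 + \left(-3 - 10\right)^{2} = -8 + \left(-13\right)^{2} = -8 + 169 = 161$)
$\frac{1}{-721226 + R{\left(-628 \right)}} = \frac{1}{-721226 + 161} = \frac{1}{-721065} = - \frac{1}{721065}$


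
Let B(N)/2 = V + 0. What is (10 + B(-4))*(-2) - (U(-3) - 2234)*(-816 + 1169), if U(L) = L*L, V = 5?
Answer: 785385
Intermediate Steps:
U(L) = L²
B(N) = 10 (B(N) = 2*(5 + 0) = 2*5 = 10)
(10 + B(-4))*(-2) - (U(-3) - 2234)*(-816 + 1169) = (10 + 10)*(-2) - ((-3)² - 2234)*(-816 + 1169) = 20*(-2) - (9 - 2234)*353 = -40 - (-2225)*353 = -40 - 1*(-785425) = -40 + 785425 = 785385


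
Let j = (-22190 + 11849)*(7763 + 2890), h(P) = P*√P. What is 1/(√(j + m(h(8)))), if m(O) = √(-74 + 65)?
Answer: √3/(3*√(-36720891 + I)) ≈ 1.2973e-12 - 9.5276e-5*I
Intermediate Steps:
h(P) = P^(3/2)
m(O) = 3*I (m(O) = √(-9) = 3*I)
j = -110162673 (j = -10341*10653 = -110162673)
1/(√(j + m(h(8)))) = 1/(√(-110162673 + 3*I)) = (-110162673 + 3*I)^(-½)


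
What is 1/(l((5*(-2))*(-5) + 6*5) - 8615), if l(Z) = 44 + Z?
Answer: -1/8491 ≈ -0.00011777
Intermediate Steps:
1/(l((5*(-2))*(-5) + 6*5) - 8615) = 1/((44 + ((5*(-2))*(-5) + 6*5)) - 8615) = 1/((44 + (-10*(-5) + 30)) - 8615) = 1/((44 + (50 + 30)) - 8615) = 1/((44 + 80) - 8615) = 1/(124 - 8615) = 1/(-8491) = -1/8491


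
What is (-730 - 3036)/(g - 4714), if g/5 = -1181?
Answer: 538/1517 ≈ 0.35465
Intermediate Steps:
g = -5905 (g = 5*(-1181) = -5905)
(-730 - 3036)/(g - 4714) = (-730 - 3036)/(-5905 - 4714) = -3766/(-10619) = -3766*(-1/10619) = 538/1517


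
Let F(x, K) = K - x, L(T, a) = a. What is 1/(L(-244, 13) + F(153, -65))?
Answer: -1/205 ≈ -0.0048781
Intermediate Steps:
1/(L(-244, 13) + F(153, -65)) = 1/(13 + (-65 - 1*153)) = 1/(13 + (-65 - 153)) = 1/(13 - 218) = 1/(-205) = -1/205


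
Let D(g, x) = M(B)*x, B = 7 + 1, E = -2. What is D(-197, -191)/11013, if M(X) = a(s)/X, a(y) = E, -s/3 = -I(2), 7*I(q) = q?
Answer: 191/44052 ≈ 0.0043358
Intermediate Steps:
I(q) = q/7
s = 6/7 (s = -(-3)*(⅐)*2 = -(-3)*2/7 = -3*(-2/7) = 6/7 ≈ 0.85714)
a(y) = -2
B = 8
M(X) = -2/X
D(g, x) = -x/4 (D(g, x) = (-2/8)*x = (-2*⅛)*x = -x/4)
D(-197, -191)/11013 = -¼*(-191)/11013 = (191/4)*(1/11013) = 191/44052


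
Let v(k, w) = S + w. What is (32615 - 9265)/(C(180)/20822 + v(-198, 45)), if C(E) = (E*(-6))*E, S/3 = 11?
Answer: 121548425/357429 ≈ 340.06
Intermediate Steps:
S = 33 (S = 3*11 = 33)
C(E) = -6*E² (C(E) = (-6*E)*E = -6*E²)
v(k, w) = 33 + w
(32615 - 9265)/(C(180)/20822 + v(-198, 45)) = (32615 - 9265)/(-6*180²/20822 + (33 + 45)) = 23350/(-6*32400*(1/20822) + 78) = 23350/(-194400*1/20822 + 78) = 23350/(-97200/10411 + 78) = 23350/(714858/10411) = 23350*(10411/714858) = 121548425/357429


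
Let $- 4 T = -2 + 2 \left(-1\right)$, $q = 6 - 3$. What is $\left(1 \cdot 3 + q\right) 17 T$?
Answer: $102$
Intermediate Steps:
$q = 3$
$T = 1$ ($T = - \frac{-2 + 2 \left(-1\right)}{4} = - \frac{-2 - 2}{4} = \left(- \frac{1}{4}\right) \left(-4\right) = 1$)
$\left(1 \cdot 3 + q\right) 17 T = \left(1 \cdot 3 + 3\right) 17 \cdot 1 = \left(3 + 3\right) 17 \cdot 1 = 6 \cdot 17 \cdot 1 = 102 \cdot 1 = 102$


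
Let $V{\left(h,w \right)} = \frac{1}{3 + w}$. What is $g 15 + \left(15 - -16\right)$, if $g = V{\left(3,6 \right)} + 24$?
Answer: $\frac{1178}{3} \approx 392.67$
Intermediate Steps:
$g = \frac{217}{9}$ ($g = \frac{1}{3 + 6} + 24 = \frac{1}{9} + 24 = \frac{217}{9} \approx 24.111$)
$g 15 + \left(15 - -16\right) = \frac{217}{9} \cdot 15 + \left(15 - -16\right) = \frac{1085}{3} + \left(15 + 16\right) = \frac{1085}{3} + 31 = \frac{1178}{3}$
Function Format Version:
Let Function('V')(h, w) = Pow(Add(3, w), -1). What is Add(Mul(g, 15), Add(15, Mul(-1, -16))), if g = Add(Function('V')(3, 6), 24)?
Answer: Rational(1178, 3) ≈ 392.67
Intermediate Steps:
g = Rational(217, 9) (g = Add(Pow(Add(3, 6), -1), 24) = Add(Pow(9, -1), 24) = Add(Rational(1, 9), 24) = Rational(217, 9) ≈ 24.111)
Add(Mul(g, 15), Add(15, Mul(-1, -16))) = Add(Mul(Rational(217, 9), 15), Add(15, Mul(-1, -16))) = Add(Rational(1085, 3), Add(15, 16)) = Add(Rational(1085, 3), 31) = Rational(1178, 3)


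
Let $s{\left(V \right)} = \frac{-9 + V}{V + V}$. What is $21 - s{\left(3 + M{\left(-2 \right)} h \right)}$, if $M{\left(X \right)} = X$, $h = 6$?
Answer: $20$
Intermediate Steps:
$s{\left(V \right)} = \frac{-9 + V}{2 V}$
$21 - s{\left(3 + M{\left(-2 \right)} h \right)} = 21 - \frac{-9 + \left(3 - 12\right)}{2 \left(3 - 12\right)} = 21 - \frac{-9 - 9}{2 \left(-9\right)} = 21 - \frac{1}{2} \left(- \frac{1}{9}\right) \left(-18\right) = 21 - 1 = 20$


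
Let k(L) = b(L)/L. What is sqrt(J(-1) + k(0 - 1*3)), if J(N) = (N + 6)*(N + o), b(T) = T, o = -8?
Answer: 2*I*sqrt(11) ≈ 6.6332*I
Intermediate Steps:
k(L) = 1 (k(L) = L/L = 1)
J(N) = (-8 + N)*(6 + N) (J(N) = (N + 6)*(N - 8) = (6 + N)*(-8 + N) = (-8 + N)*(6 + N))
sqrt(J(-1) + k(0 - 1*3)) = sqrt((-48 + (-1)**2 - 2*(-1)) + 1) = sqrt((-48 + 1 + 2) + 1) = sqrt(-45 + 1) = sqrt(-44) = 2*I*sqrt(11)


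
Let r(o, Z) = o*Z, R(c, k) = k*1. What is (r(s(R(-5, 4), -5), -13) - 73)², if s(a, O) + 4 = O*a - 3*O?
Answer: 1936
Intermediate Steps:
R(c, k) = k
s(a, O) = -4 - 3*O + O*a (s(a, O) = -4 + (O*a - 3*O) = -4 + (-3*O + O*a) = -4 - 3*O + O*a)
r(o, Z) = Z*o
(r(s(R(-5, 4), -5), -13) - 73)² = (-13*(-4 - 3*(-5) - 5*4) - 73)² = (-13*(-4 + 15 - 20) - 73)² = (-13*(-9) - 73)² = (117 - 73)² = 44² = 1936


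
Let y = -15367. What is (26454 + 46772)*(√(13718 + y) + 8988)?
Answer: 658155288 + 73226*I*√1649 ≈ 6.5816e+8 + 2.9736e+6*I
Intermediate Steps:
(26454 + 46772)*(√(13718 + y) + 8988) = (26454 + 46772)*(√(13718 - 15367) + 8988) = 73226*(√(-1649) + 8988) = 73226*(I*√1649 + 8988) = 73226*(8988 + I*√1649) = 658155288 + 73226*I*√1649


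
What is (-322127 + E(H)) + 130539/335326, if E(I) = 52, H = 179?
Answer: -107999990911/335326 ≈ -3.2207e+5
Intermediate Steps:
(-322127 + E(H)) + 130539/335326 = (-322127 + 52) + 130539/335326 = -322075 + 130539*(1/335326) = -322075 + 130539/335326 = -107999990911/335326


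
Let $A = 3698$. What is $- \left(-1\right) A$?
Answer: $3698$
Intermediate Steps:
$- \left(-1\right) A = - \left(-1\right) 3698 = \left(-1\right) \left(-3698\right) = 3698$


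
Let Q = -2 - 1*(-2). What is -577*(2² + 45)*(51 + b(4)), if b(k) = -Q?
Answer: -1441923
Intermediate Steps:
Q = 0 (Q = -2 + 2 = 0)
b(k) = 0 (b(k) = -1*0 = 0)
-577*(2² + 45)*(51 + b(4)) = -577*(2² + 45)*(51 + 0) = -577*(4 + 45)*51 = -28273*51 = -577*2499 = -1441923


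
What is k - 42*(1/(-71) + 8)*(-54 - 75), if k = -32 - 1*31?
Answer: 3067533/71 ≈ 43205.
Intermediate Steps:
k = -63 (k = -32 - 31 = -63)
k - 42*(1/(-71) + 8)*(-54 - 75) = -63 - 42*(1/(-71) + 8)*(-54 - 75) = -63 - 42*(-1/71 + 8)*(-129) = -63 - 23814*(-129)/71 = -63 - 42*(-73143/71) = -63 + 3072006/71 = 3067533/71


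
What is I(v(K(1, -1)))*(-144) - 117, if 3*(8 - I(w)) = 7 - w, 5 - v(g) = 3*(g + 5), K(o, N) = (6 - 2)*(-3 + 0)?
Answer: -2181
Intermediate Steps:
K(o, N) = -12 (K(o, N) = 4*(-3) = -12)
v(g) = -10 - 3*g (v(g) = 5 - 3*(g + 5) = 5 - 3*(5 + g) = 5 - (15 + 3*g) = 5 + (-15 - 3*g) = -10 - 3*g)
I(w) = 17/3 + w/3 (I(w) = 8 - (7 - w)/3 = 8 + (-7/3 + w/3) = 17/3 + w/3)
I(v(K(1, -1)))*(-144) - 117 = (17/3 + (-10 - 3*(-12))/3)*(-144) - 117 = (17/3 + (-10 + 36)/3)*(-144) - 117 = (17/3 + (⅓)*26)*(-144) - 117 = (17/3 + 26/3)*(-144) - 117 = (43/3)*(-144) - 117 = -2064 - 117 = -2181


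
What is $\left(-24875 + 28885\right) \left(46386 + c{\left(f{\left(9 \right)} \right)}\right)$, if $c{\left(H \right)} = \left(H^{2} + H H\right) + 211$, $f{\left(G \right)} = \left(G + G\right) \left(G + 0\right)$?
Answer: $397330850$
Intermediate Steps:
$f{\left(G \right)} = 2 G^{2}$ ($f{\left(G \right)} = 2 G G = 2 G^{2}$)
$c{\left(H \right)} = 211 + 2 H^{2}$ ($c{\left(H \right)} = \left(H^{2} + H^{2}\right) + 211 = 2 H^{2} + 211 = 211 + 2 H^{2}$)
$\left(-24875 + 28885\right) \left(46386 + c{\left(f{\left(9 \right)} \right)}\right) = \left(-24875 + 28885\right) \left(46386 + \left(211 + 2 \left(2 \cdot 9^{2}\right)^{2}\right)\right) = 4010 \left(46386 + \left(211 + 2 \left(2 \cdot 81\right)^{2}\right)\right) = 4010 \left(46386 + \left(211 + 2 \cdot 162^{2}\right)\right) = 4010 \left(46386 + \left(211 + 2 \cdot 26244\right)\right) = 4010 \left(46386 + \left(211 + 52488\right)\right) = 4010 \left(46386 + 52699\right) = 4010 \cdot 99085 = 397330850$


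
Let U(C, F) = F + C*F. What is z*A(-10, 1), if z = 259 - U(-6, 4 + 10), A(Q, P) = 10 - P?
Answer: 2961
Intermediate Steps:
z = 329 (z = 259 - (4 + 10)*(1 - 6) = 259 - 14*(-5) = 259 - 1*(-70) = 259 + 70 = 329)
z*A(-10, 1) = 329*(10 - 1*1) = 329*(10 - 1) = 329*9 = 2961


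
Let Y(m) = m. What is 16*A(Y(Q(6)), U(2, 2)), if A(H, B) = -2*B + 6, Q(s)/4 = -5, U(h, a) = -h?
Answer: 160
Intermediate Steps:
Q(s) = -20 (Q(s) = 4*(-5) = -20)
A(H, B) = 6 - 2*B
16*A(Y(Q(6)), U(2, 2)) = 16*(6 - (-2)*2) = 16*(6 - 2*(-2)) = 16*(6 + 4) = 16*10 = 160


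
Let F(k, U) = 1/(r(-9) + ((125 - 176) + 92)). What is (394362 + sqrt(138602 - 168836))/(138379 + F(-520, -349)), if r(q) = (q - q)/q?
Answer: 2694807/945590 + 41*I*sqrt(30234)/5673540 ≈ 2.8499 + 0.0012565*I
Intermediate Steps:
r(q) = 0 (r(q) = 0/q = 0)
F(k, U) = 1/41 (F(k, U) = 1/(0 + ((125 - 176) + 92)) = 1/(0 + (-51 + 92)) = 1/(0 + 41) = 1/41)
(394362 + sqrt(138602 - 168836))/(138379 + F(-520, -349)) = (394362 + sqrt(138602 - 168836))/(138379 + 1/41) = (394362 + sqrt(-30234))/(5673540/41) = (394362 + I*sqrt(30234))*(41/5673540) = 2694807/945590 + 41*I*sqrt(30234)/5673540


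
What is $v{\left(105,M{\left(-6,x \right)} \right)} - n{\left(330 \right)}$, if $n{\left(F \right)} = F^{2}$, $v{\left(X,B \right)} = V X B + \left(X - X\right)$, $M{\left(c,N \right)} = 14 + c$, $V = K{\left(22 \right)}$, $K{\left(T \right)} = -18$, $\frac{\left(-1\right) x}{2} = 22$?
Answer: $-124020$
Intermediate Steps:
$x = -44$ ($x = \left(-2\right) 22 = -44$)
$V = -18$
$v{\left(X,B \right)} = - 18 B X$ ($v{\left(X,B \right)} = - 18 X B + \left(X - X\right) = - 18 B X + 0 = - 18 B X$)
$v{\left(105,M{\left(-6,x \right)} \right)} - n{\left(330 \right)} = \left(-18\right) \left(14 - 6\right) 105 - 330^{2} = \left(-18\right) 8 \cdot 105 - 108900 = -15120 - 108900 = -124020$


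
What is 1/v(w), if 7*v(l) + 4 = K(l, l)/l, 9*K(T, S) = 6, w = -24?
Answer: -252/145 ≈ -1.7379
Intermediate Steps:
K(T, S) = 2/3 (K(T, S) = (1/9)*6 = 2/3)
v(l) = -4/7 + 2/(21*l) (v(l) = -4/7 + (2/(3*l))/7 = -4/7 + 2/(21*l))
1/v(w) = 1/((2/21)*(1 - 6*(-24))/(-24)) = 1/((2/21)*(-1/24)*(1 + 144)) = 1/((2/21)*(-1/24)*145) = 1/(-145/252) = -252/145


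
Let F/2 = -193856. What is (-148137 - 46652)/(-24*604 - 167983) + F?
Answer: -70749103259/182479 ≈ -3.8771e+5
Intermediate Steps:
F = -387712 (F = 2*(-193856) = -387712)
(-148137 - 46652)/(-24*604 - 167983) + F = (-148137 - 46652)/(-24*604 - 167983) - 387712 = -194789/(-14496 - 167983) - 387712 = -194789/(-182479) - 387712 = -194789*(-1/182479) - 387712 = 194789/182479 - 387712 = -70749103259/182479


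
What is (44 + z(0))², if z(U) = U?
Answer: 1936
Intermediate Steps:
(44 + z(0))² = (44 + 0)² = 44² = 1936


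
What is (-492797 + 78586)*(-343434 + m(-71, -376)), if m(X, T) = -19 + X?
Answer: 142291419564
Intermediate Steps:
(-492797 + 78586)*(-343434 + m(-71, -376)) = (-492797 + 78586)*(-343434 + (-19 - 71)) = -414211*(-343434 - 90) = -414211*(-343524) = 142291419564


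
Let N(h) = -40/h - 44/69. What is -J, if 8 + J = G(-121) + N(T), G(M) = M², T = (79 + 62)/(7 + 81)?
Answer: -15790597/1081 ≈ -14607.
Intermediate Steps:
T = 141/88 ≈ 1.6023
N(h) = -44/69 - 40/h (N(h) = -40/h - 44*1/69 = -40/h - 44/69 = -44/69 - 40/h)
J = 15790597/1081 (J = -8 + ((-121)² + (-44/69 - 40/141/88)) = -8 + (14641 + (-44/69 - 40*88/141)) = -8 + (14641 + (-44/69 - 3520/141)) = -8 + (14641 - 27676/1081) = -8 + 15799245/1081 = 15790597/1081 ≈ 14607.)
-J = -1*15790597/1081 = -15790597/1081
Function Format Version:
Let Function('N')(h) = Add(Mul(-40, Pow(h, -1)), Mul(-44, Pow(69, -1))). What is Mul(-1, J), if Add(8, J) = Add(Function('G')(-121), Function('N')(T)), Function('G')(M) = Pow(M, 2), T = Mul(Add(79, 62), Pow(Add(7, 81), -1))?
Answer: Rational(-15790597, 1081) ≈ -14607.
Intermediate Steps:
T = Rational(141, 88) (T = Mul(141, Pow(88, -1)) = Mul(141, Rational(1, 88)) = Rational(141, 88) ≈ 1.6023)
Function('N')(h) = Add(Rational(-44, 69), Mul(-40, Pow(h, -1))) (Function('N')(h) = Add(Mul(-40, Pow(h, -1)), Mul(-44, Rational(1, 69))) = Add(Mul(-40, Pow(h, -1)), Rational(-44, 69)) = Add(Rational(-44, 69), Mul(-40, Pow(h, -1))))
J = Rational(15790597, 1081) (J = Add(-8, Add(Pow(-121, 2), Add(Rational(-44, 69), Mul(-40, Pow(Rational(141, 88), -1))))) = Add(-8, Add(14641, Add(Rational(-44, 69), Mul(-40, Rational(88, 141))))) = Add(-8, Add(14641, Add(Rational(-44, 69), Rational(-3520, 141)))) = Add(-8, Add(14641, Rational(-27676, 1081))) = Add(-8, Rational(15799245, 1081)) = Rational(15790597, 1081) ≈ 14607.)
Mul(-1, J) = Mul(-1, Rational(15790597, 1081)) = Rational(-15790597, 1081)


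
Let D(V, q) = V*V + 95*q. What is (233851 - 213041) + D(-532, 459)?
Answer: 347439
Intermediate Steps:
D(V, q) = V**2 + 95*q
(233851 - 213041) + D(-532, 459) = (233851 - 213041) + ((-532)**2 + 95*459) = 20810 + (283024 + 43605) = 20810 + 326629 = 347439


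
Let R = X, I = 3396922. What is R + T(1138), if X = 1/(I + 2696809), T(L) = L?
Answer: 6934665879/6093731 ≈ 1138.0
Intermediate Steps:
X = 1/6093731 (X = 1/(3396922 + 2696809) = 1/6093731 ≈ 1.6410e-7)
R = 1/6093731 ≈ 1.6410e-7
R + T(1138) = 1/6093731 + 1138 = 6934665879/6093731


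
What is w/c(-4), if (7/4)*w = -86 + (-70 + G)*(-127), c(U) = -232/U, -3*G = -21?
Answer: 15830/203 ≈ 77.980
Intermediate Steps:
G = 7 (G = -⅓*(-21) = 7)
w = 31660/7 (w = 4*(-86 + (-70 + 7)*(-127))/7 = 4*(-86 - 63*(-127))/7 = 4*(-86 + 8001)/7 = (4/7)*7915 = 31660/7 ≈ 4522.9)
w/c(-4) = 31660/(7*((-232/(-4)))) = 31660/(7*((-232*(-¼)))) = (31660/7)/58 = (31660/7)*(1/58) = 15830/203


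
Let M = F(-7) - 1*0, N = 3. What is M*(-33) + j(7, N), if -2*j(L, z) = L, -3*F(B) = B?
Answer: -161/2 ≈ -80.500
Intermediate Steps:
F(B) = -B/3
j(L, z) = -L/2
M = 7/3 (M = -⅓*(-7) - 1*0 = 7/3 + 0 = 7/3 ≈ 2.3333)
M*(-33) + j(7, N) = (7/3)*(-33) - ½*7 = -77 - 7/2 = -161/2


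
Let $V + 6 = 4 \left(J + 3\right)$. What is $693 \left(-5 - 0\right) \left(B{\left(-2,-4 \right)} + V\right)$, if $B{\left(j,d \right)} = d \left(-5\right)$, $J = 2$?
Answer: $-117810$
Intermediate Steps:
$B{\left(j,d \right)} = - 5 d$
$V = 14$ ($V = -6 + 4 \left(2 + 3\right) = -6 + 4 \cdot 5 = -6 + 20 = 14$)
$693 \left(-5 - 0\right) \left(B{\left(-2,-4 \right)} + V\right) = 693 \left(-5 - 0\right) \left(\left(-5\right) \left(-4\right) + 14\right) = 693 \left(-5 + 0\right) \left(20 + 14\right) = 693 \left(\left(-5\right) 34\right) = 693 \left(-170\right) = -117810$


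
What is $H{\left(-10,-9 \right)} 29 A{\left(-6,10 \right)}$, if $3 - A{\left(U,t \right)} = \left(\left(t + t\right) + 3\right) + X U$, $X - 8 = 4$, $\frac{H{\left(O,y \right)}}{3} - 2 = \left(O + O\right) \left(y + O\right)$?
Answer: $1728168$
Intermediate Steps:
$H{\left(O,y \right)} = 6 + 6 O \left(O + y\right)$ ($H{\left(O,y \right)} = 6 + 3 \left(O + O\right) \left(y + O\right) = 6 + 3 \cdot 2 O \left(O + y\right) = 6 + 6 O \left(O + y\right)$)
$X = 12$ ($X = 8 + 4 = 12$)
$A{\left(U,t \right)} = - 12 U - 2 t$ ($A{\left(U,t \right)} = 3 - \left(\left(\left(t + t\right) + 3\right) + 12 U\right) = 3 - \left(\left(2 t + 3\right) + 12 U\right) = 3 - \left(\left(3 + 2 t\right) + 12 U\right) = 3 - \left(3 + 2 t + 12 U\right) = - 12 U - 2 t$)
$H{\left(-10,-9 \right)} 29 A{\left(-6,10 \right)} = \left(6 + 6 \left(-10\right)^{2} + 6 \left(-10\right) \left(-9\right)\right) 29 \left(\left(-12\right) \left(-6\right) - 20\right) = \left(6 + 6 \cdot 100 + 540\right) 29 \left(72 - 20\right) = \left(6 + 600 + 540\right) 29 \cdot 52 = 1146 \cdot 29 \cdot 52 = 33234 \cdot 52 = 1728168$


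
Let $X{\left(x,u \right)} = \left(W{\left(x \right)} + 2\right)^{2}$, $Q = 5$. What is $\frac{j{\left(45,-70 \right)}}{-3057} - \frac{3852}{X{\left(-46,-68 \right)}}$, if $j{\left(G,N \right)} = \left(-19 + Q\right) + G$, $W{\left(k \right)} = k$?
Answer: $- \frac{2958895}{1479588} \approx -1.9998$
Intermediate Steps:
$j{\left(G,N \right)} = -14 + G$ ($j{\left(G,N \right)} = \left(-19 + 5\right) + G = -14 + G$)
$X{\left(x,u \right)} = \left(2 + x\right)^{2}$ ($X{\left(x,u \right)} = \left(x + 2\right)^{2} = \left(2 + x\right)^{2}$)
$\frac{j{\left(45,-70 \right)}}{-3057} - \frac{3852}{X{\left(-46,-68 \right)}} = \frac{-14 + 45}{-3057} - \frac{3852}{\left(2 - 46\right)^{2}} = 31 \left(- \frac{1}{3057}\right) - \frac{3852}{\left(-44\right)^{2}} = - \frac{31}{3057} - \frac{3852}{1936} = - \frac{31}{3057} - \frac{963}{484} = - \frac{2958895}{1479588}$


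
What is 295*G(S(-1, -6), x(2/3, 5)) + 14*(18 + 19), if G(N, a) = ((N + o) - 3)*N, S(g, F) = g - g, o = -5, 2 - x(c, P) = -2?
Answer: 518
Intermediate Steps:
x(c, P) = 4 (x(c, P) = 2 - 1*(-2) = 2 + 2 = 4)
S(g, F) = 0
G(N, a) = N*(-8 + N) (G(N, a) = ((N - 5) - 3)*N = ((-5 + N) - 3)*N = (-8 + N)*N = N*(-8 + N))
295*G(S(-1, -6), x(2/3, 5)) + 14*(18 + 19) = 295*(0*(-8 + 0)) + 14*(18 + 19) = 295*(0*(-8)) + 14*37 = 295*0 + 518 = 0 + 518 = 518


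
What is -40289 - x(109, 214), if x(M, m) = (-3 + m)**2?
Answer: -84810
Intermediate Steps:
-40289 - x(109, 214) = -40289 - (-3 + 214)**2 = -40289 - 1*211**2 = -40289 - 1*44521 = -40289 - 44521 = -84810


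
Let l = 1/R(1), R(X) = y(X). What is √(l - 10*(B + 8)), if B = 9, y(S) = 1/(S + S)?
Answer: 2*I*√42 ≈ 12.961*I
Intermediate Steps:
y(S) = 1/(2*S)
R(X) = 1/(2*X)
l = 2 (l = 1/((½)/1) = 1/((½)*1) = 1/(½) = 2)
√(l - 10*(B + 8)) = √(2 - 10*(9 + 8)) = √(2 - 10*17) = √(2 - 170) = √(-168) = 2*I*√42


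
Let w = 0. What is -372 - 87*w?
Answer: -372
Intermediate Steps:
-372 - 87*w = -372 - 87*0 = -372 - 1*0 = -372 + 0 = -372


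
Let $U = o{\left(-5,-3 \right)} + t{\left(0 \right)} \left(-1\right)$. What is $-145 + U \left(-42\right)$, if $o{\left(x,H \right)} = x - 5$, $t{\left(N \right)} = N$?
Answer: $275$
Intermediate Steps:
$o{\left(x,H \right)} = -5 + x$
$U = -10$ ($U = \left(-5 - 5\right) + 0 \left(-1\right) = -10 + 0 = -10$)
$-145 + U \left(-42\right) = -145 - -420 = -145 + 420 = 275$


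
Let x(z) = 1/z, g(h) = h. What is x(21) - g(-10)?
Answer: 211/21 ≈ 10.048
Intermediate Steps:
x(21) - g(-10) = 1/21 - 1*(-10) = 1/21 + 10 = 211/21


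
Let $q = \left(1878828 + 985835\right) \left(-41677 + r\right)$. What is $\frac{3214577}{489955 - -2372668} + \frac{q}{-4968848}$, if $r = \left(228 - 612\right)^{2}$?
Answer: $- \frac{867419448014474875}{14223938568304} \approx -60983.0$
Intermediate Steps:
$r = 147456$ ($r = \left(-384\right)^{2} = 147456$)
$q = 303021187477$ ($q = \left(1878828 + 985835\right) \left(-41677 + 147456\right) = 2864663 \cdot 105779 = 303021187477$)
$\frac{3214577}{489955 - -2372668} + \frac{q}{-4968848} = \frac{3214577}{489955 - -2372668} + \frac{303021187477}{-4968848} = \frac{3214577}{489955 + 2372668} + 303021187477 \left(- \frac{1}{4968848}\right) = \frac{3214577}{2862623} - \frac{303021187477}{4968848} = - \frac{867419448014474875}{14223938568304}$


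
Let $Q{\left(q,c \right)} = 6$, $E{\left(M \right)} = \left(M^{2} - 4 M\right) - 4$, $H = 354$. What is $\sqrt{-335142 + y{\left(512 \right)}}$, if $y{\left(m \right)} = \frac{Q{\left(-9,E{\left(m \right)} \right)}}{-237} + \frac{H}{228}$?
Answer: $\frac{i \sqrt{3020287280398}}{3002} \approx 578.91 i$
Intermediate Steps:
$E{\left(M \right)} = -4 + M^{2} - 4 M$
$y{\left(m \right)} = \frac{4585}{3002}$ ($y{\left(m \right)} = \frac{6}{-237} + \frac{354}{228} = 6 \left(- \frac{1}{237}\right) + 354 \cdot \frac{1}{228} = - \frac{2}{79} + \frac{59}{38} = \frac{4585}{3002}$)
$\sqrt{-335142 + y{\left(512 \right)}} = \sqrt{-335142 + \frac{4585}{3002}} = \sqrt{- \frac{1006091699}{3002}} = \frac{i \sqrt{3020287280398}}{3002}$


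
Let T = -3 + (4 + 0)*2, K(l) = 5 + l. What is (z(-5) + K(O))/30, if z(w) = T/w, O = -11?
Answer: -7/30 ≈ -0.23333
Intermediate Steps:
T = 5 (T = -3 + 4*2 = -3 + 8 = 5)
z(w) = 5/w
(z(-5) + K(O))/30 = (5/(-5) + (5 - 11))/30 = (5*(-⅕) - 6)*(1/30) = (-1 - 6)*(1/30) = -7*1/30 = -7/30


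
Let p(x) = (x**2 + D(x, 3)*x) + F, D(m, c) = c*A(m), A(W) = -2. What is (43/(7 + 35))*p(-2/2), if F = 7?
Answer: 43/3 ≈ 14.333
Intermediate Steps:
D(m, c) = -2*c (D(m, c) = c*(-2) = -2*c)
p(x) = 7 + x**2 - 6*x (p(x) = (x**2 + (-2*3)*x) + 7 = (x**2 - 6*x) + 7 = 7 + x**2 - 6*x)
(43/(7 + 35))*p(-2/2) = (43/(7 + 35))*(7 + (-2/2)**2 - (-12)/2) = (43/42)*(7 + (-2*1/2)**2 - (-12)/2) = (43*(1/42))*(7 + (-1)**2 - 6*(-1)) = 43*(7 + 1 + 6)/42 = (43/42)*14 = 43/3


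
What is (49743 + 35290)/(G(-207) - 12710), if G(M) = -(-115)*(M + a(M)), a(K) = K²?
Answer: 6541/376240 ≈ 0.017385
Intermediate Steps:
G(M) = 115*M + 115*M² (G(M) = -(-115)*(M + M²) = -(-115*M - 115*M²) = 115*M + 115*M²)
(49743 + 35290)/(G(-207) - 12710) = (49743 + 35290)/(115*(-207)*(1 - 207) - 12710) = 85033/(115*(-207)*(-206) - 12710) = 85033/(4903830 - 12710) = 85033/4891120 = 85033*(1/4891120) = 6541/376240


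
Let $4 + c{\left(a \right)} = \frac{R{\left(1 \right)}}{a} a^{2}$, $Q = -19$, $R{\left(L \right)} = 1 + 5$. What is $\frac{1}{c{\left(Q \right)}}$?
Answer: $- \frac{1}{118} \approx -0.0084746$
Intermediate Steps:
$R{\left(L \right)} = 6$
$c{\left(a \right)} = -4 + 6 a$ ($c{\left(a \right)} = -4 + \frac{6}{a} a^{2} = -4 + 6 a$)
$\frac{1}{c{\left(Q \right)}} = \frac{1}{-4 + 6 \left(-19\right)} = \frac{1}{-4 - 114} = \frac{1}{-118} = - \frac{1}{118}$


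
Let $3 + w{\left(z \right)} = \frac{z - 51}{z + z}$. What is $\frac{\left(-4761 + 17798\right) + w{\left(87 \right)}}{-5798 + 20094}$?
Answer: $\frac{47249}{51823} \approx 0.91174$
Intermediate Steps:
$w{\left(z \right)} = -3 + \frac{-51 + z}{2 z}$ ($w{\left(z \right)} = -3 + \frac{z - 51}{z + z} = -3 + \frac{-51 + z}{2 z}$)
$\frac{\left(-4761 + 17798\right) + w{\left(87 \right)}}{-5798 + 20094} = \frac{\left(-4761 + 17798\right) + \frac{-51 - 435}{2 \cdot 87}}{-5798 + 20094} = \frac{13037 + \frac{1}{2} \cdot \frac{1}{87} \left(-51 - 435\right)}{14296} = \left(13037 + \frac{1}{2} \cdot \frac{1}{87} \left(-486\right)\right) \frac{1}{14296} = \left(13037 - \frac{81}{29}\right) \frac{1}{14296} = \frac{377992}{29} \cdot \frac{1}{14296} = \frac{47249}{51823}$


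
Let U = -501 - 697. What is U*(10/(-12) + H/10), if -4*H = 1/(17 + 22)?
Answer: 779299/780 ≈ 999.10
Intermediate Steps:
H = -1/156 (H = -1/(4*(17 + 22)) = -¼/39 = -¼*1/39 = -1/156 ≈ -0.0064103)
U = -1198
U*(10/(-12) + H/10) = -1198*(10/(-12) - 1/156/10) = -1198*(10*(-1/12) - 1/156*⅒) = -1198*(-⅚ - 1/1560) = -1198*(-1301/1560) = 779299/780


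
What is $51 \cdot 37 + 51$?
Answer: $1938$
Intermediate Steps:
$51 \cdot 37 + 51 = 1887 + 51 = 1938$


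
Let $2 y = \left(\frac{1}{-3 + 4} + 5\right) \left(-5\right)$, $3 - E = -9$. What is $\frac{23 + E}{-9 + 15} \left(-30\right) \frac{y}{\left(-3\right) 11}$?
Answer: $- \frac{875}{11} \approx -79.545$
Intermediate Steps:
$E = 12$ ($E = 3 - -9 = 3 + 9 = 12$)
$y = -15$ ($y = \frac{\left(\frac{1}{-3 + 4} + 5\right) \left(-5\right)}{2} = \frac{\left(1^{-1} + 5\right) \left(-5\right)}{2} = \frac{\left(1 + 5\right) \left(-5\right)}{2} = \frac{6 \left(-5\right)}{2} = \frac{1}{2} \left(-30\right) = -15$)
$\frac{23 + E}{-9 + 15} \left(-30\right) \frac{y}{\left(-3\right) 11} = \frac{23 + 12}{-9 + 15} \left(-30\right) \left(- \frac{15}{\left(-3\right) 11}\right) = \frac{35}{6} \left(-30\right) \left(- \frac{15}{-33}\right) = 35 \cdot \frac{1}{6} \left(-30\right) \left(\left(-15\right) \left(- \frac{1}{33}\right)\right) = \frac{35}{6} \left(-30\right) \frac{5}{11} = \left(-175\right) \frac{5}{11} = - \frac{875}{11}$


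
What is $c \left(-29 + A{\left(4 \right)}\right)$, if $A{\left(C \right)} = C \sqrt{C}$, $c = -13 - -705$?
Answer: $-14532$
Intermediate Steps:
$c = 692$ ($c = -13 + 705 = 692$)
$A{\left(C \right)} = C^{\frac{3}{2}}$
$c \left(-29 + A{\left(4 \right)}\right) = 692 \left(-29 + 4^{\frac{3}{2}}\right) = 692 \left(-29 + 8\right) = 692 \left(-21\right) = -14532$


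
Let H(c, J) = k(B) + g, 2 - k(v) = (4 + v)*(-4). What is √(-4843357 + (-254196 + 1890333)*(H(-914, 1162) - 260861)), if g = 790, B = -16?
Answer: I*√425591891386 ≈ 6.5237e+5*I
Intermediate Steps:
k(v) = 18 + 4*v (k(v) = 2 - (4 + v)*(-4) = 2 - (-16 - 4*v) = 2 + (16 + 4*v) = 18 + 4*v)
H(c, J) = 744 (H(c, J) = (18 + 4*(-16)) + 790 = (18 - 64) + 790 = -46 + 790 = 744)
√(-4843357 + (-254196 + 1890333)*(H(-914, 1162) - 260861)) = √(-4843357 + (-254196 + 1890333)*(744 - 260861)) = √(-4843357 + 1636137*(-260117)) = √(-4843357 - 425587048029) = √(-425591891386) = I*√425591891386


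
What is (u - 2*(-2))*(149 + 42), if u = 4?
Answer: 1528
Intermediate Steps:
(u - 2*(-2))*(149 + 42) = (4 - 2*(-2))*(149 + 42) = (4 + 4)*191 = 8*191 = 1528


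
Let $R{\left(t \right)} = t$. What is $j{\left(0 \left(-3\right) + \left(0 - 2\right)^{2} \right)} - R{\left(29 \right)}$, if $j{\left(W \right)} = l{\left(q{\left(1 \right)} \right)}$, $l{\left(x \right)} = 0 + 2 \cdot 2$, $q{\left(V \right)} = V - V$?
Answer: $-25$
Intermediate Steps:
$q{\left(V \right)} = 0$
$l{\left(x \right)} = 4$ ($l{\left(x \right)} = 0 + 4 = 4$)
$j{\left(W \right)} = 4$
$j{\left(0 \left(-3\right) + \left(0 - 2\right)^{2} \right)} - R{\left(29 \right)} = 4 - 29 = -25$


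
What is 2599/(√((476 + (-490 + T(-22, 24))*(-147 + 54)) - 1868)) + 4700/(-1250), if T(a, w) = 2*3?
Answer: -94/25 + 2599*√10905/21810 ≈ 8.6841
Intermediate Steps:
T(a, w) = 6
2599/(√((476 + (-490 + T(-22, 24))*(-147 + 54)) - 1868)) + 4700/(-1250) = 2599/(√((476 + (-490 + 6)*(-147 + 54)) - 1868)) + 4700/(-1250) = 2599/(√((476 - 484*(-93)) - 1868)) + 4700*(-1/1250) = 2599/(√((476 + 45012) - 1868)) - 94/25 = 2599/(√(45488 - 1868)) - 94/25 = 2599/(√43620) - 94/25 = 2599/((2*√10905)) - 94/25 = 2599*(√10905/21810) - 94/25 = 2599*√10905/21810 - 94/25 = -94/25 + 2599*√10905/21810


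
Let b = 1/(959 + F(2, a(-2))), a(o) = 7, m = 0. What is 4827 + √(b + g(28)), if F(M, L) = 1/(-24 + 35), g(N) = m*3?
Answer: 4827 + √4642/2110 ≈ 4827.0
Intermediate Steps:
g(N) = 0 (g(N) = 0*3 = 0)
F(M, L) = 1/11
b = 11/10550 (b = 1/(959 + 1/11) = 1/(10550/11) = 11/10550 ≈ 0.0010427)
4827 + √(b + g(28)) = 4827 + √(11/10550 + 0) = 4827 + √(11/10550) = 4827 + √4642/2110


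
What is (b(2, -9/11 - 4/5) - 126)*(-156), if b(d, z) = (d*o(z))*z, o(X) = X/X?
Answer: 1108848/55 ≈ 20161.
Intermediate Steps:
o(X) = 1
b(d, z) = d*z (b(d, z) = (d*1)*z = d*z)
(b(2, -9/11 - 4/5) - 126)*(-156) = (2*(-9/11 - 4/5) - 126)*(-156) = (2*(-9*1/11 - 4*⅕) - 126)*(-156) = (2*(-9/11 - ⅘) - 126)*(-156) = (2*(-89/55) - 126)*(-156) = (-178/55 - 126)*(-156) = -7108/55*(-156) = 1108848/55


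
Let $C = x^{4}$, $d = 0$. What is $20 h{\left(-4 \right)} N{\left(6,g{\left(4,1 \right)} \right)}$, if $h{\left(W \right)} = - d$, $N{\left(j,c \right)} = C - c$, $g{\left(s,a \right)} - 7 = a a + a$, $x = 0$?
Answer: $0$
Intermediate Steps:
$g{\left(s,a \right)} = 7 + a + a^{2}$ ($g{\left(s,a \right)} = 7 + \left(a a + a\right) = 7 + \left(a^{2} + a\right) = 7 + \left(a + a^{2}\right) = 7 + a + a^{2}$)
$C = 0$ ($C = 0^{4} = 0$)
$N{\left(j,c \right)} = - c$ ($N{\left(j,c \right)} = 0 - c = - c$)
$h{\left(W \right)} = 0$ ($h{\left(W \right)} = \left(-1\right) 0 = 0$)
$20 h{\left(-4 \right)} N{\left(6,g{\left(4,1 \right)} \right)} = 20 \cdot 0 \left(- (7 + 1 + 1^{2})\right) = 0 \left(- (7 + 1 + 1)\right) = 0 \left(\left(-1\right) 9\right) = 0 \left(-9\right) = 0$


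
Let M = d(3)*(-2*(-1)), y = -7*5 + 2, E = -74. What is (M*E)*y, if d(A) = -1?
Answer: -4884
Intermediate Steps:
y = -33 (y = -35 + 2 = -33)
M = -2 (M = -(-2)*(-1) = -1*2 = -2)
(M*E)*y = -2*(-74)*(-33) = 148*(-33) = -4884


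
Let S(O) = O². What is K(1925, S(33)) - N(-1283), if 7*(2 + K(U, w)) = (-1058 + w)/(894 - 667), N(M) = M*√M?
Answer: -3147/1589 + 1283*I*√1283 ≈ -1.9805 + 45956.0*I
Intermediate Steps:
N(M) = M^(3/2)
K(U, w) = -4236/1589 + w/1589 (K(U, w) = -2 + ((-1058 + w)/(894 - 667))/7 = -2 + ((-1058 + w)/227)/7 = -2 + ((-1058 + w)*(1/227))/7 = -2 + (-1058/227 + w/227)/7 = -2 + (-1058/1589 + w/1589) = -4236/1589 + w/1589)
K(1925, S(33)) - N(-1283) = (-4236/1589 + (1/1589)*33²) - (-1283)^(3/2) = (-4236/1589 + (1/1589)*1089) - (-1283)*I*√1283 = (-4236/1589 + 1089/1589) + 1283*I*√1283 = -3147/1589 + 1283*I*√1283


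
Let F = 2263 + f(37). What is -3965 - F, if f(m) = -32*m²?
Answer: 37580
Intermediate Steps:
F = -41545 (F = 2263 - 32*37² = 2263 - 32*1369 = 2263 - 43808 = -41545)
-3965 - F = -3965 - 1*(-41545) = -3965 + 41545 = 37580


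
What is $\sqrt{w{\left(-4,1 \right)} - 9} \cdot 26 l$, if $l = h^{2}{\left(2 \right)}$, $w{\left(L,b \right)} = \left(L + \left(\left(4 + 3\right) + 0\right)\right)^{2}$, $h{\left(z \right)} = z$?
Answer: $0$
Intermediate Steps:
$w{\left(L,b \right)} = \left(7 + L\right)^{2}$ ($w{\left(L,b \right)} = \left(L + \left(7 + 0\right)\right)^{2} = \left(L + 7\right)^{2} = \left(7 + L\right)^{2}$)
$l = 4$ ($l = 2^{2} = 4$)
$\sqrt{w{\left(-4,1 \right)} - 9} \cdot 26 l = \sqrt{\left(7 - 4\right)^{2} - 9} \cdot 26 \cdot 4 = \sqrt{3^{2} - 9} \cdot 26 \cdot 4 = \sqrt{9 - 9} \cdot 26 \cdot 4 = \sqrt{0} \cdot 26 \cdot 4 = 0 \cdot 26 \cdot 4 = 0 \cdot 4 = 0$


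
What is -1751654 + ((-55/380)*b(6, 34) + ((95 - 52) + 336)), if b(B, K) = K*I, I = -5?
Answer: -66547515/38 ≈ -1.7513e+6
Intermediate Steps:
b(B, K) = -5*K (b(B, K) = K*(-5) = -5*K)
-1751654 + ((-55/380)*b(6, 34) + ((95 - 52) + 336)) = -1751654 + ((-55/380)*(-5*34) + ((95 - 52) + 336)) = -1751654 + (-55*1/380*(-170) + (43 + 336)) = -1751654 + (-11/76*(-170) + 379) = -1751654 + (935/38 + 379) = -1751654 + 15337/38 = -66547515/38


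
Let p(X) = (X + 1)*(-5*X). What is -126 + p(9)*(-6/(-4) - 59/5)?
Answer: 4509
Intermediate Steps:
p(X) = -5*X*(1 + X) (p(X) = (1 + X)*(-5*X) = -5*X*(1 + X))
-126 + p(9)*(-6/(-4) - 59/5) = -126 + (-5*9*(1 + 9))*(-6/(-4) - 59/5) = -126 + (-5*9*10)*(-6*(-1/4) - 59*1/5) = -126 - 450*(3/2 - 59/5) = -126 - 450*(-103/10) = -126 + 4635 = 4509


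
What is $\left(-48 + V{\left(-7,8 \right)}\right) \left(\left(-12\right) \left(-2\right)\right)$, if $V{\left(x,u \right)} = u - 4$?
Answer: $-1056$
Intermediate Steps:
$V{\left(x,u \right)} = -4 + u$
$\left(-48 + V{\left(-7,8 \right)}\right) \left(\left(-12\right) \left(-2\right)\right) = \left(-48 + \left(-4 + 8\right)\right) \left(\left(-12\right) \left(-2\right)\right) = \left(-48 + 4\right) 24 = \left(-44\right) 24 = -1056$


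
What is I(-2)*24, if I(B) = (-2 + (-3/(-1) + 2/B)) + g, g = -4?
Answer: -96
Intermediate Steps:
I(B) = -3 + 2/B (I(B) = (-2 + (-3/(-1) + 2/B)) - 4 = (-2 + (-3*(-1) + 2/B)) - 4 = (-2 + (3 + 2/B)) - 4 = (1 + 2/B) - 4 = -3 + 2/B)
I(-2)*24 = (-3 + 2/(-2))*24 = (-3 + 2*(-½))*24 = (-3 - 1)*24 = -4*24 = -96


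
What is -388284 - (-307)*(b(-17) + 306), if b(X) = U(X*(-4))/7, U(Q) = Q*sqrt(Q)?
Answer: -294342 + 41752*sqrt(17)/7 ≈ -2.6975e+5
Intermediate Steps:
U(Q) = Q**(3/2)
b(X) = 8*(-X)**(3/2)/7 (b(X) = (X*(-4))**(3/2)/7 = (-4*X)**(3/2)*(1/7) = (8*(-X)**(3/2))*(1/7) = 8*(-X)**(3/2)/7)
-388284 - (-307)*(b(-17) + 306) = -388284 - (-307)*(8*(-1*(-17))**(3/2)/7 + 306) = -388284 - (-307)*(8*17**(3/2)/7 + 306) = -388284 - (-307)*(8*(17*sqrt(17))/7 + 306) = -388284 - (-307)*(136*sqrt(17)/7 + 306) = -388284 - (-307)*(306 + 136*sqrt(17)/7) = -388284 - (-93942 - 41752*sqrt(17)/7) = -388284 + (93942 + 41752*sqrt(17)/7) = -294342 + 41752*sqrt(17)/7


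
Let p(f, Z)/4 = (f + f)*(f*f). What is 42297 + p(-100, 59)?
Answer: -7957703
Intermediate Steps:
p(f, Z) = 8*f**3 (p(f, Z) = 4*((f + f)*(f*f)) = 4*((2*f)*f**2) = 4*(2*f**3) = 8*f**3)
42297 + p(-100, 59) = 42297 + 8*(-100)**3 = 42297 + 8*(-1000000) = 42297 - 8000000 = -7957703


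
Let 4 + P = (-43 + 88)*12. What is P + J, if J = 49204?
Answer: 49740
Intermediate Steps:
P = 536 (P = -4 + (-43 + 88)*12 = -4 + 45*12 = -4 + 540 = 536)
P + J = 536 + 49204 = 49740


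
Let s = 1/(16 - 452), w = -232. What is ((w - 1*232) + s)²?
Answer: 40927313025/190096 ≈ 2.1530e+5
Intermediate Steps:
s = -1/436 (s = 1/(-436) = -1/436 ≈ -0.0022936)
((w - 1*232) + s)² = ((-232 - 1*232) - 1/436)² = ((-232 - 232) - 1/436)² = (-464 - 1/436)² = (-202305/436)² = 40927313025/190096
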